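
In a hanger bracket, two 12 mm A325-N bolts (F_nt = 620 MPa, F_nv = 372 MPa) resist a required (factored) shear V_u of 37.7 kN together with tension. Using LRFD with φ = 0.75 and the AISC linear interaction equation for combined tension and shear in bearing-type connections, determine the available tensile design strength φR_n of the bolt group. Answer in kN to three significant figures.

A_b = π·12²/4 = 113.1 mm²; f_rv = 37.7 × 1000 / (2 × 113.1) = 166.7 MPa.
F'_nt = 1.3 F_nt − (F_nt / φF_nv) f_rv = 1.3·620 − (620/(0.75·372))·166.7 = 435.6 MPa, capped at F_nt → F'_nt = 435.6 MPa.
R_n = F'_nt · A_b · n = 435.6 × 113.1 × 2 / 1000 = 98.54 kN.
Design strength φR_n = 0.75 × 98.54 = 73.9 kN.

73.9 kN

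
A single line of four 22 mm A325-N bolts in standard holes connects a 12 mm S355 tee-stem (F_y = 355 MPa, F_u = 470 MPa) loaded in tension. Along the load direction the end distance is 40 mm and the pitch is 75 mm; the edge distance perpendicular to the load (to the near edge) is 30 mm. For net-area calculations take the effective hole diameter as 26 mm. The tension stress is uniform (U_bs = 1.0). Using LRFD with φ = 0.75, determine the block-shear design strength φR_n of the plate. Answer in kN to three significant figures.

514 kN

Shear plane L_v = 40 + 3·75 = 265 mm; A_gv = 265 × 12 = 3180 mm².
A_nv = (265 − 3.5·26) × 12 = 2088 mm².
A_nt = (30 − 0.5·26) × 12 = 204 mm².
0.6 F_u A_nv = 588.8 kN; 0.6 F_y A_gv = 677.3 kN → shear rupture governs the shear term.
R_n = 588.8 + 1.0 × 470 × 204 / 1000 = 684.7 kN.
Design strength φR_n = 0.75 × 684.7 = 514 kN.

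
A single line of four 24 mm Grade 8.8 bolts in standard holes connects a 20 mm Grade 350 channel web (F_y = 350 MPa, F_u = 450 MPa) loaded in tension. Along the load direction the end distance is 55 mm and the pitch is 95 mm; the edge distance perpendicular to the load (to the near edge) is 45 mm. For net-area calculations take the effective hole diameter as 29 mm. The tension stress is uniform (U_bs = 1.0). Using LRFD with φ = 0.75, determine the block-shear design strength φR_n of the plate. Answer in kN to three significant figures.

1170 kN

Shear plane L_v = 55 + 3·95 = 340 mm; A_gv = 340 × 20 = 6800 mm².
A_nv = (340 − 3.5·29) × 20 = 4770 mm².
A_nt = (45 − 0.5·29) × 20 = 610 mm².
0.6 F_u A_nv = 1288 kN; 0.6 F_y A_gv = 1428 kN → shear rupture governs the shear term.
R_n = 1288 + 1.0 × 450 × 610 / 1000 = 1562 kN.
Design strength φR_n = 0.75 × 1562 = 1170 kN.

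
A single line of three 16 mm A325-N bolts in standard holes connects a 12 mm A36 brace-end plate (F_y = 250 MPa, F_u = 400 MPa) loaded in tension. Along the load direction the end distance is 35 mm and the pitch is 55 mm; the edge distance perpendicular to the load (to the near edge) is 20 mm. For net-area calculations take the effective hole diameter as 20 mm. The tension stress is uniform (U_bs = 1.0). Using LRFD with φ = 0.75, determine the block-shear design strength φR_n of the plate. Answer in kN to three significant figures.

Shear plane L_v = 35 + 2·55 = 145 mm; A_gv = 145 × 12 = 1740 mm².
A_nv = (145 − 2.5·20) × 12 = 1140 mm².
A_nt = (20 − 0.5·20) × 12 = 120 mm².
0.6 F_u A_nv = 273.6 kN; 0.6 F_y A_gv = 261 kN → shear yielding governs the shear term.
R_n = 261 + 1.0 × 400 × 120 / 1000 = 309 kN.
Design strength φR_n = 0.75 × 309 = 232 kN.

232 kN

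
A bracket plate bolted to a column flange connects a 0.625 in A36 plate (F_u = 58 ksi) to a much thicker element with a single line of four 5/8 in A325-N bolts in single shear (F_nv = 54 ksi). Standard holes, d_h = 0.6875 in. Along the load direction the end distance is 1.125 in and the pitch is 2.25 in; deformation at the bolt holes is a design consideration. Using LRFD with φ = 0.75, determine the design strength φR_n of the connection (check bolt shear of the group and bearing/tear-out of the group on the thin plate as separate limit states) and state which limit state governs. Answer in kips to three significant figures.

Bolt shear: A_b = π·0.625²/4 = 0.3068 in²; R_n = 54 × 0.3068 × 4 × 1 = 66.27 kips → 0.75 × 66.27 = 49.7 kips.
Bearing (1.2 l_c t F_u ≤ 2.4 d t F_u): upper limit = 2.4·0.625·0.625·58 = 54.38 kips.
  Edge l_c = 1.125 − 0.6875/2 = 0.7812 → r_n = 33.98 kips; interior l_c = 2.25 − 0.6875 = 1.562 → r_n = 54.38 kips.
  R_n,bearing = 1·33.98 + 3·54.38 = 197.1 kips → 0.75 × 197.1 = 148 kips.
Bolt shear governs: 49.7 kips.

49.7 kips (bolt shear governs)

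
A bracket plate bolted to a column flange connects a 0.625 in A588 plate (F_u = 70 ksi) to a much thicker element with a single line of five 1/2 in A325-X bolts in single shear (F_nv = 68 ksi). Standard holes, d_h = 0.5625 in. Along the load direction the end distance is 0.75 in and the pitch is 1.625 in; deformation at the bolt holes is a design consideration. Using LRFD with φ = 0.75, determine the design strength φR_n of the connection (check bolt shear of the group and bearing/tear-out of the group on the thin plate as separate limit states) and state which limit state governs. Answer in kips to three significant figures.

Bolt shear: A_b = π·0.5²/4 = 0.1963 in²; R_n = 68 × 0.1963 × 5 × 1 = 66.76 kips → 0.75 × 66.76 = 50.1 kips.
Bearing (1.2 l_c t F_u ≤ 2.4 d t F_u): upper limit = 2.4·0.5·0.625·70 = 52.5 kips.
  Edge l_c = 0.75 − 0.5625/2 = 0.4688 → r_n = 24.61 kips; interior l_c = 1.625 − 0.5625 = 1.062 → r_n = 52.5 kips.
  R_n,bearing = 1·24.61 + 4·52.5 = 234.6 kips → 0.75 × 234.6 = 176 kips.
Bolt shear governs: 50.1 kips.

50.1 kips (bolt shear governs)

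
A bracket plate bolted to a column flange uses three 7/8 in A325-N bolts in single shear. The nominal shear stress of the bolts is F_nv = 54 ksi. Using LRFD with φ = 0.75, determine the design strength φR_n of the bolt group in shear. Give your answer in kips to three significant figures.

73.1 kips

A_b = π × 0.875² / 4 = 0.6013 in².
R_n = F_nv · A_b · n · n_s = 54 × 0.6013 × 3 × 1 = 97.41 kips.
Design strength φR_n = 0.75 × 97.41 = 73.1 kips.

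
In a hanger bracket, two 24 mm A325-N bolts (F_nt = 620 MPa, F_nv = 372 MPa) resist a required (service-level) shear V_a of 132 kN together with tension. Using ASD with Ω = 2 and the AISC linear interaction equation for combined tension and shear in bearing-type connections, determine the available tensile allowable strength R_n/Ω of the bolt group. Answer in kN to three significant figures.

145 kN

A_b = π·24²/4 = 452.4 mm²; f_rv = 132 × 1000 / (2 × 452.4) = 145.9 MPa.
F'_nt = 1.3 F_nt − (Ω F_nt / F_nv) f_rv = 1.3·620 − (2·620/372)·145.9 = 319.7 MPa, capped at F_nt → F'_nt = 319.7 MPa.
R_n = F'_nt · A_b · n = 319.7 × 452.4 × 2 / 1000 = 289.3 kN.
Allowable strength R_n/Ω = 289.3 / 2 = 145 kN.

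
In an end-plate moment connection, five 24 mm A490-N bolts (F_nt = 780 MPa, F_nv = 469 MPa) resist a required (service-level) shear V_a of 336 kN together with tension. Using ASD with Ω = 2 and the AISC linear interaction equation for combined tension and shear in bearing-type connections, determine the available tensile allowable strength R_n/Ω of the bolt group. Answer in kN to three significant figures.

A_b = π·24²/4 = 452.4 mm²; f_rv = 336 × 1000 / (5 × 452.4) = 148.5 MPa.
F'_nt = 1.3 F_nt − (Ω F_nt / F_nv) f_rv = 1.3·780 − (2·780/469)·148.5 = 519.9 MPa, capped at F_nt → F'_nt = 519.9 MPa.
R_n = F'_nt · A_b · n = 519.9 × 452.4 × 5 / 1000 = 1176 kN.
Allowable strength R_n/Ω = 1176 / 2 = 588 kN.

588 kN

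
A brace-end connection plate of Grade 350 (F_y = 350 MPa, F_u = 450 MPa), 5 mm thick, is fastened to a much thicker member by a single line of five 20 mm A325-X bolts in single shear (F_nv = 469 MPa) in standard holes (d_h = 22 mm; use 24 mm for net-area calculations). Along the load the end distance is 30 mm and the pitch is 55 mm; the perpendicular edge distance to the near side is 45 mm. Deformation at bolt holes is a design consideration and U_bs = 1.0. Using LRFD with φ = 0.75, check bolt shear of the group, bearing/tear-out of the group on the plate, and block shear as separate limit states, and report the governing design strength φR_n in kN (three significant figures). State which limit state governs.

Bolt shear: A_b = π·20²/4 = 314.2 mm²; R_n = 469 × 314.2 × 5 × 1 / 1000 = 736.7 kN → 0.75 × 736.7 = 553 kN.
Bearing: edge l_c = 19, r_n = 51.3 kN; interior l_c = 33, r_n = 89.1 kN; R_n = 51.3 + 4·89.1 = 407.7 kN → 306 kN.
Block shear: A_gv = 1250, A_nv = 710, A_nt = 165 mm²; R_n = min(0.6F_uA_nv, 0.6F_yA_gv) + U_bs·F_u·A_nt = 265.9 kN → 199 kN.
Block shear governs: 199 kN.

199 kN (block shear governs)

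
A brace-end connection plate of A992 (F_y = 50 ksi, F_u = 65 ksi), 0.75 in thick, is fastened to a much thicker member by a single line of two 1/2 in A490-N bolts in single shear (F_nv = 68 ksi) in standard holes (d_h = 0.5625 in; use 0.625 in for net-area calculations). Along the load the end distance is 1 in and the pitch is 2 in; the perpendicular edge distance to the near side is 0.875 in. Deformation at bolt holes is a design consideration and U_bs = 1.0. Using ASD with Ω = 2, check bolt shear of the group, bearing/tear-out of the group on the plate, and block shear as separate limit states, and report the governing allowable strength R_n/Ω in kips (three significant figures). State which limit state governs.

13.4 kips (bolt shear governs)

Bolt shear: A_b = π·0.5²/4 = 0.1963 in²; R_n = 68 × 0.1963 × 2 × 1 = 26.7 kips → 26.7 / 2 = 13.4 kips.
Bearing: edge l_c = 0.7188, r_n = 42.05 kips; interior l_c = 1.438, r_n = 58.5 kips; R_n = 42.05 + 1·58.5 = 100.5 kips → 50.3 kips.
Block shear: A_gv = 2.25, A_nv = 1.547, A_nt = 0.4219 in²; R_n = min(0.6F_uA_nv, 0.6F_yA_gv) + U_bs·F_u·A_nt = 87.75 kips → 43.9 kips.
Bolt shear governs: 13.4 kips.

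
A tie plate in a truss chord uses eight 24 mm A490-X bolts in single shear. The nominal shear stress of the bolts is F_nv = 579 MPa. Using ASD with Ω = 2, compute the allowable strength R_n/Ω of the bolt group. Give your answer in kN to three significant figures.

A_b = π × 24² / 4 = 452.4 mm².
R_n = F_nv · A_b · n · n_s = 579 × 452.4 × 8 × 1 / 1000 = 2095 kN.
Allowable strength R_n/Ω = 2095 / 2 = 1050 kN.

1050 kN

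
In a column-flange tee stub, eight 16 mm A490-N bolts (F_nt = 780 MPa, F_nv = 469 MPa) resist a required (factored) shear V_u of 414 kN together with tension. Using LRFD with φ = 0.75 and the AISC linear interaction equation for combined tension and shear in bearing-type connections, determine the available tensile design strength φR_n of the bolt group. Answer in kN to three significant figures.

535 kN

A_b = π·16²/4 = 201.1 mm²; f_rv = 414 × 1000 / (8 × 201.1) = 257.4 MPa.
F'_nt = 1.3 F_nt − (F_nt / φF_nv) f_rv = 1.3·780 − (780/(0.75·469))·257.4 = 443.3 MPa, capped at F_nt → F'_nt = 443.3 MPa.
R_n = F'_nt · A_b · n = 443.3 × 201.1 × 8 / 1000 = 713 kN.
Design strength φR_n = 0.75 × 713 = 535 kN.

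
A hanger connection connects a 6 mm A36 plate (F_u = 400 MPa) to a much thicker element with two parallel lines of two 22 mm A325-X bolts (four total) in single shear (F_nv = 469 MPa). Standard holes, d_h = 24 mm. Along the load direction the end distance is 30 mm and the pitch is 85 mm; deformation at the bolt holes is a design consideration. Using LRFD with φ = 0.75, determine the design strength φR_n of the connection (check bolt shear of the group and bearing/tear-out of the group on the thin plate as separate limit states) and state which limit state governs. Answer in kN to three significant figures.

Bolt shear: A_b = π·22²/4 = 380.1 mm²; R_n = 469 × 380.1 × 4 × 1 / 1000 = 713.1 kN → 0.75 × 713.1 = 535 kN.
Bearing (1.2 l_c t F_u ≤ 2.4 d t F_u): upper limit = 2.4·22·6·400 / 1000 = 126.7 kN.
  Edge l_c = 30 − 24/2 = 18 → r_n = 51.84 kN; interior l_c = 85 − 24 = 61 → r_n = 126.7 kN.
  R_n,bearing = 2·51.84 + 2·126.7 = 357.1 kN → 0.75 × 357.1 = 268 kN.
Bearing governs: 268 kN.

268 kN (bearing governs)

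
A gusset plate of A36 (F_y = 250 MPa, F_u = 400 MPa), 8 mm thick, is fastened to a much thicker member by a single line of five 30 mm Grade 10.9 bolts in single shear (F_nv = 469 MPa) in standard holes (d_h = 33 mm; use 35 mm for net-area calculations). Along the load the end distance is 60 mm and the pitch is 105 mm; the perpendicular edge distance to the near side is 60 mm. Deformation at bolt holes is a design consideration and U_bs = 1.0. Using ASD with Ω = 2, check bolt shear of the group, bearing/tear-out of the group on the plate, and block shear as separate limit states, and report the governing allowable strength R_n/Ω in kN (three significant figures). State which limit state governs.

356 kN (block shear governs)

Bolt shear: A_b = π·30²/4 = 706.9 mm²; R_n = 469 × 706.9 × 5 × 1 / 1000 = 1658 kN → 1658 / 2 = 829 kN.
Bearing: edge l_c = 43.5, r_n = 167 kN; interior l_c = 72, r_n = 230.4 kN; R_n = 167 + 4·230.4 = 1089 kN → 544 kN.
Block shear: A_gv = 3840, A_nv = 2580, A_nt = 340 mm²; R_n = min(0.6F_uA_nv, 0.6F_yA_gv) + U_bs·F_u·A_nt = 712 kN → 356 kN.
Block shear governs: 356 kN.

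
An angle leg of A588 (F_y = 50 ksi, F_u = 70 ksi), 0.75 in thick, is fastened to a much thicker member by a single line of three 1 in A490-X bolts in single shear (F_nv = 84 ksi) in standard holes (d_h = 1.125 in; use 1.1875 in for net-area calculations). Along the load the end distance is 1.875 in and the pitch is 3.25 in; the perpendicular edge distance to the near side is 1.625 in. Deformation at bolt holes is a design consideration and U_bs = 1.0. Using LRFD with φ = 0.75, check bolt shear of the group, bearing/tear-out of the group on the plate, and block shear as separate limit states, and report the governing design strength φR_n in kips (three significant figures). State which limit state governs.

148 kips (bolt shear governs)

Bolt shear: A_b = π·1²/4 = 0.7854 in²; R_n = 84 × 0.7854 × 3 × 1 = 197.9 kips → 0.75 × 197.9 = 148 kips.
Bearing: edge l_c = 1.312, r_n = 82.69 kips; interior l_c = 2.125, r_n = 126 kips; R_n = 82.69 + 2·126 = 334.7 kips → 251 kips.
Block shear: A_gv = 6.281, A_nv = 4.055, A_nt = 0.7734 in²; R_n = min(0.6F_uA_nv, 0.6F_yA_gv) + U_bs·F_u·A_nt = 224.4 kips → 168 kips.
Bolt shear governs: 148 kips.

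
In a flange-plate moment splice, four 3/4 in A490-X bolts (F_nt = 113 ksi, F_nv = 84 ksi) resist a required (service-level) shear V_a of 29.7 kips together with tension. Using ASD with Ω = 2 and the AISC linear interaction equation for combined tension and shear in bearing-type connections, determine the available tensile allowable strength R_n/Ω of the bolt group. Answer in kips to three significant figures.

A_b = π·0.75²/4 = 0.4418 in²; f_rv = 29.7 / (4 × 0.4418) = 16.81 ksi.
F'_nt = 1.3 F_nt − (Ω F_nt / F_nv) f_rv = 1.3·113 − (2·113/84)·16.81 = 101.7 ksi, capped at F_nt → F'_nt = 101.7 ksi.
R_n = F'_nt · A_b · n = 101.7 × 0.4418 × 4 = 179.7 kips.
Allowable strength R_n/Ω = 179.7 / 2 = 89.8 kips.

89.8 kips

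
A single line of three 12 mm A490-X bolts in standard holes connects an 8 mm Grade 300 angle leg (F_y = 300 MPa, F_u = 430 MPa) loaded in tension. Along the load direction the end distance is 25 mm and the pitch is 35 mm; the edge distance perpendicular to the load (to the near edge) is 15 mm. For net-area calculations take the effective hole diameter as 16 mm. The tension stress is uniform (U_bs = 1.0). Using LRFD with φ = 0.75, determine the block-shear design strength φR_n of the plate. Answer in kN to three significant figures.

103 kN

Shear plane L_v = 25 + 2·35 = 95 mm; A_gv = 95 × 8 = 760 mm².
A_nv = (95 − 2.5·16) × 8 = 440 mm².
A_nt = (15 − 0.5·16) × 8 = 56 mm².
0.6 F_u A_nv = 113.5 kN; 0.6 F_y A_gv = 136.8 kN → shear rupture governs the shear term.
R_n = 113.5 + 1.0 × 430 × 56 / 1000 = 137.6 kN.
Design strength φR_n = 0.75 × 137.6 = 103 kN.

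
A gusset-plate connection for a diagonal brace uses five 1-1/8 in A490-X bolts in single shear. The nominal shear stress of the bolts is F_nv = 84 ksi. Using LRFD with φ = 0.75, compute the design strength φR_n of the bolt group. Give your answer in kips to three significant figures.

A_b = π × 1.125² / 4 = 0.994 in².
R_n = F_nv · A_b · n · n_s = 84 × 0.994 × 5 × 1 = 417.5 kips.
Design strength φR_n = 0.75 × 417.5 = 313 kips.

313 kips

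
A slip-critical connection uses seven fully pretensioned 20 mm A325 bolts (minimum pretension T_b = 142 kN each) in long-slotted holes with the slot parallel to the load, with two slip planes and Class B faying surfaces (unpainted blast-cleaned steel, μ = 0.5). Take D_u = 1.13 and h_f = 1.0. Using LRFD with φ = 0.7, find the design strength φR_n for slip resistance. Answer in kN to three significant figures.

786 kN

R_n = μ · D_u · h_f · T_b · n_s · n_b = 0.5 × 1.13 × 1.0 × 142 × 2 × 7 = 1123 kN.
Design strength φR_n = 0.7 × 1123 = 786 kN.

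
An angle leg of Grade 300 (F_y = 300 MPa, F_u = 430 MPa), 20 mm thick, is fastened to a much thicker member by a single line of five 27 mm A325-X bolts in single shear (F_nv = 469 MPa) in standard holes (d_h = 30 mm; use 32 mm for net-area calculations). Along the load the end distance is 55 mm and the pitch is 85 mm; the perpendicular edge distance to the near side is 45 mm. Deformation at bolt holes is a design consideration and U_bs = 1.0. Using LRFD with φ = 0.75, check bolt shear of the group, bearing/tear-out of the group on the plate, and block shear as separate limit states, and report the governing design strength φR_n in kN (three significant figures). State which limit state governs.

1010 kN (bolt shear governs)

Bolt shear: A_b = π·27²/4 = 572.6 mm²; R_n = 469 × 572.6 × 5 × 1 / 1000 = 1343 kN → 0.75 × 1343 = 1010 kN.
Bearing: edge l_c = 40, r_n = 412.8 kN; interior l_c = 55, r_n = 557.3 kN; R_n = 412.8 + 4·557.3 = 2642 kN → 1980 kN.
Block shear: A_gv = 7900, A_nv = 5020, A_nt = 580 mm²; R_n = min(0.6F_uA_nv, 0.6F_yA_gv) + U_bs·F_u·A_nt = 1545 kN → 1160 kN.
Bolt shear governs: 1010 kN.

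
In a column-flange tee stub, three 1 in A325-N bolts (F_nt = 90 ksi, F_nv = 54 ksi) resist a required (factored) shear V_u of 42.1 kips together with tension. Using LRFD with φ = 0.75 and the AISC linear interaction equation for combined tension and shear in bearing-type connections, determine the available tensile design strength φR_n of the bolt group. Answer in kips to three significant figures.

A_b = π·1²/4 = 0.7854 in²; f_rv = 42.1 / (3 × 0.7854) = 17.87 ksi.
F'_nt = 1.3 F_nt − (F_nt / φF_nv) f_rv = 1.3·90 − (90/(0.75·54))·17.87 = 77.29 ksi, capped at F_nt → F'_nt = 77.29 ksi.
R_n = F'_nt · A_b · n = 77.29 × 0.7854 × 3 = 182.1 kips.
Design strength φR_n = 0.75 × 182.1 = 137 kips.

137 kips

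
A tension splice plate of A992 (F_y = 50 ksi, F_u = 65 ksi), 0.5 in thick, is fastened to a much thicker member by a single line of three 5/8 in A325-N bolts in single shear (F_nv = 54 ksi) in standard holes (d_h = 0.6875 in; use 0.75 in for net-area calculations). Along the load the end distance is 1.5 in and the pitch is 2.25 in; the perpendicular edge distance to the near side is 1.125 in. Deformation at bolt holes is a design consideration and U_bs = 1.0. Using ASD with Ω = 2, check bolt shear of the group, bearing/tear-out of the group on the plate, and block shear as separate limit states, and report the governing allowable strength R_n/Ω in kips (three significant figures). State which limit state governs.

Bolt shear: A_b = π·0.625²/4 = 0.3068 in²; R_n = 54 × 0.3068 × 3 × 1 = 49.7 kips → 49.7 / 2 = 24.9 kips.
Bearing: edge l_c = 1.156, r_n = 45.09 kips; interior l_c = 1.562, r_n = 48.75 kips; R_n = 45.09 + 2·48.75 = 142.6 kips → 71.3 kips.
Block shear: A_gv = 3, A_nv = 2.062, A_nt = 0.375 in²; R_n = min(0.6F_uA_nv, 0.6F_yA_gv) + U_bs·F_u·A_nt = 104.8 kips → 52.4 kips.
Bolt shear governs: 24.9 kips.

24.9 kips (bolt shear governs)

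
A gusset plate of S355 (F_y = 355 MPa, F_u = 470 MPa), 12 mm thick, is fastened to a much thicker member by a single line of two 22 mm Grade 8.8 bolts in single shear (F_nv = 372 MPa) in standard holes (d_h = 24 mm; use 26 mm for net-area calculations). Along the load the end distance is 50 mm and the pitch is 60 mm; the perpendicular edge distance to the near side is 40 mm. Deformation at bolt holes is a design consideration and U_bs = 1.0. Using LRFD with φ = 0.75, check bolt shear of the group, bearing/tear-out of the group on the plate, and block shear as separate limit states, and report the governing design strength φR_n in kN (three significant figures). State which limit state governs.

212 kN (bolt shear governs)

Bolt shear: A_b = π·22²/4 = 380.1 mm²; R_n = 372 × 380.1 × 2 × 1 / 1000 = 282.8 kN → 0.75 × 282.8 = 212 kN.
Bearing: edge l_c = 38, r_n = 257.2 kN; interior l_c = 36, r_n = 243.6 kN; R_n = 257.2 + 1·243.6 = 500.8 kN → 376 kN.
Block shear: A_gv = 1320, A_nv = 852, A_nt = 324 mm²; R_n = min(0.6F_uA_nv, 0.6F_yA_gv) + U_bs·F_u·A_nt = 392.5 kN → 294 kN.
Bolt shear governs: 212 kN.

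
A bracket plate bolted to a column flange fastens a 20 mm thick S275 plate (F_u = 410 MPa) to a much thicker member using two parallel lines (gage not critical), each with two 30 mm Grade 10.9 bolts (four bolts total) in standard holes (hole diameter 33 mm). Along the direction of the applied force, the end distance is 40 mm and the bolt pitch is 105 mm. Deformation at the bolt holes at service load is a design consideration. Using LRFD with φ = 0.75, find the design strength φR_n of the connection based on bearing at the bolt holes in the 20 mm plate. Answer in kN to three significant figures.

Per bolt r_n = 1.2 l_c t F_u ≤ 2.4 d t F_u; upper limit = 2.4 × 30 × 20 × 410 / 1000 = 590.4 kN.
Edge bolt: l_c = 40 − 33/2 = 23.5 mm → 1.2 × 23.5 × 20 × 410 / 1000 = 231.2 → r_n = 231.2 kN.
Interior bolts: l_c = 105 − 33 = 72 mm → 1.2 × 72 × 20 × 410 / 1000 = 708.5 → r_n = 590.4 kN.
R_n = 2 × 231.2 + 2 × 590.4 = 1643 kN.
Design strength φR_n = 0.75 × 1643 = 1230 kN.

1230 kN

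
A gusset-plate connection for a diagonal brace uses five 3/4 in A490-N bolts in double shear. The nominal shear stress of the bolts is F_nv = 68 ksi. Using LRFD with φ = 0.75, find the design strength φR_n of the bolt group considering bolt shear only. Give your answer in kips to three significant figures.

A_b = π × 0.75² / 4 = 0.4418 in².
R_n = F_nv · A_b · n · n_s = 68 × 0.4418 × 5 × 2 = 300.4 kips.
Design strength φR_n = 0.75 × 300.4 = 225 kips.

225 kips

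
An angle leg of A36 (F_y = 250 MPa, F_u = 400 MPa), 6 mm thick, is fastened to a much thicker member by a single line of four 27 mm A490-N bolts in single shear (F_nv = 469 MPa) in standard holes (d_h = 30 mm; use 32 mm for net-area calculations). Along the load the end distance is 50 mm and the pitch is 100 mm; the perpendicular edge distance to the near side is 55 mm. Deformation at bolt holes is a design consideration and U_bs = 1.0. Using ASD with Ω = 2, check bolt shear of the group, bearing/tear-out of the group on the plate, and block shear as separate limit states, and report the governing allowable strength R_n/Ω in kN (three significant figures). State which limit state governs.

204 kN (block shear governs)

Bolt shear: A_b = π·27²/4 = 572.6 mm²; R_n = 469 × 572.6 × 4 × 1 / 1000 = 1074 kN → 1074 / 2 = 537 kN.
Bearing: edge l_c = 35, r_n = 100.8 kN; interior l_c = 70, r_n = 155.5 kN; R_n = 100.8 + 3·155.5 = 567.4 kN → 284 kN.
Block shear: A_gv = 2100, A_nv = 1428, A_nt = 234 mm²; R_n = min(0.6F_uA_nv, 0.6F_yA_gv) + U_bs·F_u·A_nt = 408.6 kN → 204 kN.
Block shear governs: 204 kN.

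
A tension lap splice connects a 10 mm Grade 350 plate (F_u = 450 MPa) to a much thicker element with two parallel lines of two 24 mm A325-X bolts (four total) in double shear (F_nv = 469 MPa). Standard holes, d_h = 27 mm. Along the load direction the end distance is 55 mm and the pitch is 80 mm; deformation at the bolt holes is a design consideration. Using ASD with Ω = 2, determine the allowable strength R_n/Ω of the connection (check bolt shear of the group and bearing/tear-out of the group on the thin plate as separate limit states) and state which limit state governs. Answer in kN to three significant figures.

483 kN (bearing governs)

Bolt shear: A_b = π·24²/4 = 452.4 mm²; R_n = 469 × 452.4 × 4 × 2 / 1000 = 1697 kN → 1697 / 2 = 849 kN.
Bearing (1.2 l_c t F_u ≤ 2.4 d t F_u): upper limit = 2.4·24·10·450 / 1000 = 259.2 kN.
  Edge l_c = 55 − 27/2 = 41.5 → r_n = 224.1 kN; interior l_c = 80 − 27 = 53 → r_n = 259.2 kN.
  R_n,bearing = 2·224.1 + 2·259.2 = 966.6 kN → 966.6 / 2 = 483 kN.
Bearing governs: 483 kN.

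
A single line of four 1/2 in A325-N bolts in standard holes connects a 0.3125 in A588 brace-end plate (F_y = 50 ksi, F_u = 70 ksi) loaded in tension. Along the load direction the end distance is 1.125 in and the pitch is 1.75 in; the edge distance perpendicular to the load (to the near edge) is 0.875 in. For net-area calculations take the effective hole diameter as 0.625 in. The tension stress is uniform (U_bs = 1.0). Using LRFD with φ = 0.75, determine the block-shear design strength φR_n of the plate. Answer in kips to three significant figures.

Shear plane L_v = 1.125 + 3·1.75 = 6.375 in; A_gv = 6.375 × 0.3125 = 1.992 in².
A_nv = (6.375 − 3.5·0.625) × 0.3125 = 1.309 in².
A_nt = (0.875 − 0.5·0.625) × 0.3125 = 0.1758 in².
0.6 F_u A_nv = 54.96 kips; 0.6 F_y A_gv = 59.77 kips → shear rupture governs the shear term.
R_n = 54.96 + 1.0 × 70 × 0.1758 = 67.27 kips.
Design strength φR_n = 0.75 × 67.27 = 50.4 kips.

50.4 kips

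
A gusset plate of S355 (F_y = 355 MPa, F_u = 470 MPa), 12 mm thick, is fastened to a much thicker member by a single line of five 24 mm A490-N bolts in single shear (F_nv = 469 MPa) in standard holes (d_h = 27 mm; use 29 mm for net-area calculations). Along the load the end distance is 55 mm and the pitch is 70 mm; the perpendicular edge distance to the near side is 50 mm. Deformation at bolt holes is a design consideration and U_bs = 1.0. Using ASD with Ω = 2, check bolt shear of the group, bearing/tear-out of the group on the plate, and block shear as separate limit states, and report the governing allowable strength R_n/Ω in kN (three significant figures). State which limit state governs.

446 kN (block shear governs)

Bolt shear: A_b = π·24²/4 = 452.4 mm²; R_n = 469 × 452.4 × 5 × 1 / 1000 = 1061 kN → 1061 / 2 = 530 kN.
Bearing: edge l_c = 41.5, r_n = 280.9 kN; interior l_c = 43, r_n = 291 kN; R_n = 280.9 + 4·291 = 1445 kN → 722 kN.
Block shear: A_gv = 4020, A_nv = 2454, A_nt = 426 mm²; R_n = min(0.6F_uA_nv, 0.6F_yA_gv) + U_bs·F_u·A_nt = 892.2 kN → 446 kN.
Block shear governs: 446 kN.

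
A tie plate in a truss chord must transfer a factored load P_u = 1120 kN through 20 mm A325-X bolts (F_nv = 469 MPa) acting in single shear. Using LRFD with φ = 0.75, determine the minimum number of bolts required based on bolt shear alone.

A_b = π·20²/4 = 314.2 mm².
Per-bolt design strength φR_n = 0.75 × 469 × 314.2 × 1 / 1000 = 110.5 kN.
n ≥ 1120 / 110.5 = 10.14 → use 11 bolts.

11 bolts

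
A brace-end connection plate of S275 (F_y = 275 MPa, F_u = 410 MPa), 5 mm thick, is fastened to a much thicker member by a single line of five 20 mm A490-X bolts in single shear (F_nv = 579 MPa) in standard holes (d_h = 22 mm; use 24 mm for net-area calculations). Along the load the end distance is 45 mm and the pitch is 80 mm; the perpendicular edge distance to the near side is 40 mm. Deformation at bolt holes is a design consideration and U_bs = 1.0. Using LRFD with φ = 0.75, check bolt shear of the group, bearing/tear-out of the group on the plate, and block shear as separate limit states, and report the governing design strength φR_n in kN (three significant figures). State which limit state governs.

Bolt shear: A_b = π·20²/4 = 314.2 mm²; R_n = 579 × 314.2 × 5 × 1 / 1000 = 909.5 kN → 0.75 × 909.5 = 682 kN.
Bearing: edge l_c = 34, r_n = 83.64 kN; interior l_c = 58, r_n = 98.4 kN; R_n = 83.64 + 4·98.4 = 477.2 kN → 358 kN.
Block shear: A_gv = 1825, A_nv = 1285, A_nt = 140 mm²; R_n = min(0.6F_uA_nv, 0.6F_yA_gv) + U_bs·F_u·A_nt = 358.5 kN → 269 kN.
Block shear governs: 269 kN.

269 kN (block shear governs)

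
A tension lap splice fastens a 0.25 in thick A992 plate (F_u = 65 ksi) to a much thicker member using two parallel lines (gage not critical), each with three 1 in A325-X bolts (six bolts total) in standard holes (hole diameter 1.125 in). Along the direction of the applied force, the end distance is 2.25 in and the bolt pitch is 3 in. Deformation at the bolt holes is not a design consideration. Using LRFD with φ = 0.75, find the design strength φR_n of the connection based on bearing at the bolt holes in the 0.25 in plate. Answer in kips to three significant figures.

199 kips

Per bolt r_n = 1.5 l_c t F_u ≤ 3.0 d t F_u; upper limit = 3.0 × 1 × 0.25 × 65 = 48.75 kips.
Edge bolt: l_c = 2.25 − 1.125/2 = 1.688 in → 1.5 × 1.688 × 0.25 × 65 = 41.13 → r_n = 41.13 kips.
Interior bolts: l_c = 3 − 1.125 = 1.875 in → 1.5 × 1.875 × 0.25 × 65 = 45.7 → r_n = 45.7 kips.
R_n = 2 × 41.13 + 4 × 45.7 = 265.1 kips.
Design strength φR_n = 0.75 × 265.1 = 199 kips.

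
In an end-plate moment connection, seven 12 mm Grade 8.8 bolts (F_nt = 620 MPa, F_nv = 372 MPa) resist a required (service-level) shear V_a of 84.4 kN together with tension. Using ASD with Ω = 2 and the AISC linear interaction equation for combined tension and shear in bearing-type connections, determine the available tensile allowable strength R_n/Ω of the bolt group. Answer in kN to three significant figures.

178 kN

A_b = π·12²/4 = 113.1 mm²; f_rv = 84.4 × 1000 / (7 × 113.1) = 106.6 MPa.
F'_nt = 1.3 F_nt − (Ω F_nt / F_nv) f_rv = 1.3·620 − (2·620/372)·106.6 = 450.6 MPa, capped at F_nt → F'_nt = 450.6 MPa.
R_n = F'_nt · A_b · n = 450.6 × 113.1 × 7 / 1000 = 356.8 kN.
Allowable strength R_n/Ω = 356.8 / 2 = 178 kN.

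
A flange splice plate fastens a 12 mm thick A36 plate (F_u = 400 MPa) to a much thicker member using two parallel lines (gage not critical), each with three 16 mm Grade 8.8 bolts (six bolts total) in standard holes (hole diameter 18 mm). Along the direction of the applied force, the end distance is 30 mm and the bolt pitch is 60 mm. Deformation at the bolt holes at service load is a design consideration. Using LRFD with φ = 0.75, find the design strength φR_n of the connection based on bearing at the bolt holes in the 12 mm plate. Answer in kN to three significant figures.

Per bolt r_n = 1.2 l_c t F_u ≤ 2.4 d t F_u; upper limit = 2.4 × 16 × 12 × 400 / 1000 = 184.3 kN.
Edge bolt: l_c = 30 − 18/2 = 21 mm → 1.2 × 21 × 12 × 400 / 1000 = 121 → r_n = 121 kN.
Interior bolts: l_c = 60 − 18 = 42 mm → 1.2 × 42 × 12 × 400 / 1000 = 241.9 → r_n = 184.3 kN.
R_n = 2 × 121 + 4 × 184.3 = 979.2 kN.
Design strength φR_n = 0.75 × 979.2 = 734 kN.

734 kN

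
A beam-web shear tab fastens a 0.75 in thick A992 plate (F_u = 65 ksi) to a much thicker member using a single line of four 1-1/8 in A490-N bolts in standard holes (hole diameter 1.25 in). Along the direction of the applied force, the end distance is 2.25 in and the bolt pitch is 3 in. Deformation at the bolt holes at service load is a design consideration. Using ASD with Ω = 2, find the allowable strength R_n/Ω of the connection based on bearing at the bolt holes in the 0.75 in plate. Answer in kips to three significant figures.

Per bolt r_n = 1.2 l_c t F_u ≤ 2.4 d t F_u; upper limit = 2.4 × 1.125 × 0.75 × 65 = 131.6 kips.
Edge bolt: l_c = 2.25 − 1.25/2 = 1.625 in → 1.2 × 1.625 × 0.75 × 65 = 95.06 → r_n = 95.06 kips.
Interior bolts: l_c = 3 − 1.25 = 1.75 in → 1.2 × 1.75 × 0.75 × 65 = 102.4 → r_n = 102.4 kips.
R_n = 1 × 95.06 + 3 × 102.4 = 402.2 kips.
Allowable strength R_n/Ω = 402.2 / 2 = 201 kips.

201 kips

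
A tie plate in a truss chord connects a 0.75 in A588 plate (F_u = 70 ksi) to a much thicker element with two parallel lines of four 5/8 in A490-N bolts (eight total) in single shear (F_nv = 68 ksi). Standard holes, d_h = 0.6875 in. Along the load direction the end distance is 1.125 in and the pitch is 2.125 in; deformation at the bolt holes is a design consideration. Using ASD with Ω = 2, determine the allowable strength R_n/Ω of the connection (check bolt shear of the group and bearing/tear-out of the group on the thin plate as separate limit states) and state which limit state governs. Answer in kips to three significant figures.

Bolt shear: A_b = π·0.625²/4 = 0.3068 in²; R_n = 68 × 0.3068 × 8 × 1 = 166.9 kips → 166.9 / 2 = 83.4 kips.
Bearing (1.2 l_c t F_u ≤ 2.4 d t F_u): upper limit = 2.4·0.625·0.75·70 = 78.75 kips.
  Edge l_c = 1.125 − 0.6875/2 = 0.7812 → r_n = 49.22 kips; interior l_c = 2.125 − 0.6875 = 1.438 → r_n = 78.75 kips.
  R_n,bearing = 2·49.22 + 6·78.75 = 570.9 kips → 570.9 / 2 = 285 kips.
Bolt shear governs: 83.4 kips.

83.4 kips (bolt shear governs)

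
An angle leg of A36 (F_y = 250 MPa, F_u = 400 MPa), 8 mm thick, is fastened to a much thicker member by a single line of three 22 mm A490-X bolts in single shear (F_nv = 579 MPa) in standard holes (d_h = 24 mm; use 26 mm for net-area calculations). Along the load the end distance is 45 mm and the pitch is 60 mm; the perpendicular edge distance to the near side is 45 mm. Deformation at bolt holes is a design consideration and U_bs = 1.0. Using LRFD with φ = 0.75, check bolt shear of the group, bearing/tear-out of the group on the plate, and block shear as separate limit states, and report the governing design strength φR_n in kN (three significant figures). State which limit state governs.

221 kN (block shear governs)

Bolt shear: A_b = π·22²/4 = 380.1 mm²; R_n = 579 × 380.1 × 3 × 1 / 1000 = 660.3 kN → 0.75 × 660.3 = 495 kN.
Bearing: edge l_c = 33, r_n = 126.7 kN; interior l_c = 36, r_n = 138.2 kN; R_n = 126.7 + 2·138.2 = 403.2 kN → 302 kN.
Block shear: A_gv = 1320, A_nv = 800, A_nt = 256 mm²; R_n = min(0.6F_uA_nv, 0.6F_yA_gv) + U_bs·F_u·A_nt = 294.4 kN → 221 kN.
Block shear governs: 221 kN.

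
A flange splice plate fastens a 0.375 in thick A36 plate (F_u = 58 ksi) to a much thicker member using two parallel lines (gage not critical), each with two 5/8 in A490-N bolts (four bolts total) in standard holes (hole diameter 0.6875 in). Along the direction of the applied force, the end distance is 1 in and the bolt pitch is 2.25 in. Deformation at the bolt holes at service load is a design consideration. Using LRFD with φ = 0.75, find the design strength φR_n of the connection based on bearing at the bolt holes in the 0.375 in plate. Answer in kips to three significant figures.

Per bolt r_n = 1.2 l_c t F_u ≤ 2.4 d t F_u; upper limit = 2.4 × 0.625 × 0.375 × 58 = 32.62 kips.
Edge bolt: l_c = 1 − 0.6875/2 = 0.6562 in → 1.2 × 0.6562 × 0.375 × 58 = 17.13 → r_n = 17.13 kips.
Interior bolts: l_c = 2.25 − 0.6875 = 1.562 in → 1.2 × 1.562 × 0.375 × 58 = 40.78 → r_n = 32.62 kips.
R_n = 2 × 17.13 + 2 × 32.62 = 99.51 kips.
Design strength φR_n = 0.75 × 99.51 = 74.6 kips.

74.6 kips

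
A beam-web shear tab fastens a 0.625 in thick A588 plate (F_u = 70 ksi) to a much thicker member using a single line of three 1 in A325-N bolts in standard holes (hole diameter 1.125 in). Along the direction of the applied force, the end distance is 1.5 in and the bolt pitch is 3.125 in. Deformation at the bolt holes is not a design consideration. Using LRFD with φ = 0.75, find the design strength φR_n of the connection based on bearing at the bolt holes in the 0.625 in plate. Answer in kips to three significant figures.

Per bolt r_n = 1.5 l_c t F_u ≤ 3.0 d t F_u; upper limit = 3.0 × 1 × 0.625 × 70 = 131.2 kips.
Edge bolt: l_c = 1.5 − 1.125/2 = 0.9375 in → 1.5 × 0.9375 × 0.625 × 70 = 61.52 → r_n = 61.52 kips.
Interior bolts: l_c = 3.125 − 1.125 = 2 in → 1.5 × 2 × 0.625 × 70 = 131.2 → r_n = 131.2 kips.
R_n = 1 × 61.52 + 2 × 131.2 = 324 kips.
Design strength φR_n = 0.75 × 324 = 243 kips.

243 kips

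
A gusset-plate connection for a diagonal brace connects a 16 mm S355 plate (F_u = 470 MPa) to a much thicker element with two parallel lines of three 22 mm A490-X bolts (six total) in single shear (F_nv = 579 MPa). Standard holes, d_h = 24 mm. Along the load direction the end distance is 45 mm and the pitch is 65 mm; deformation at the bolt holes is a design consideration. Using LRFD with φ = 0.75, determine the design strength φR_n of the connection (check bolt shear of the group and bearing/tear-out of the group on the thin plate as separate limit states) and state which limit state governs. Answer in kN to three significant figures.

Bolt shear: A_b = π·22²/4 = 380.1 mm²; R_n = 579 × 380.1 × 6 × 1 / 1000 = 1321 kN → 0.75 × 1321 = 990 kN.
Bearing (1.2 l_c t F_u ≤ 2.4 d t F_u): upper limit = 2.4·22·16·470 / 1000 = 397.1 kN.
  Edge l_c = 45 − 24/2 = 33 → r_n = 297.8 kN; interior l_c = 65 − 24 = 41 → r_n = 370 kN.
  R_n,bearing = 2·297.8 + 4·370 = 2076 kN → 0.75 × 2076 = 1560 kN.
Bolt shear governs: 990 kN.

990 kN (bolt shear governs)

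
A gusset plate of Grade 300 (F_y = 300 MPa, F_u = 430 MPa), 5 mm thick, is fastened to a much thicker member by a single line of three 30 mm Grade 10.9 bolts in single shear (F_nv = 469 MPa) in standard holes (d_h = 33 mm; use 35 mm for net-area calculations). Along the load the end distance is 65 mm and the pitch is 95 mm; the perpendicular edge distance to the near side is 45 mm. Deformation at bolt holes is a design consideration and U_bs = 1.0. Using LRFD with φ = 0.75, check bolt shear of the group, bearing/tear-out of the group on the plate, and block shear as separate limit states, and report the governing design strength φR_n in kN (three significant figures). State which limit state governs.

Bolt shear: A_b = π·30²/4 = 706.9 mm²; R_n = 469 × 706.9 × 3 × 1 / 1000 = 994.5 kN → 0.75 × 994.5 = 746 kN.
Bearing: edge l_c = 48.5, r_n = 125.1 kN; interior l_c = 62, r_n = 154.8 kN; R_n = 125.1 + 2·154.8 = 434.7 kN → 326 kN.
Block shear: A_gv = 1275, A_nv = 837.5, A_nt = 137.5 mm²; R_n = min(0.6F_uA_nv, 0.6F_yA_gv) + U_bs·F_u·A_nt = 275.2 kN → 206 kN.
Block shear governs: 206 kN.

206 kN (block shear governs)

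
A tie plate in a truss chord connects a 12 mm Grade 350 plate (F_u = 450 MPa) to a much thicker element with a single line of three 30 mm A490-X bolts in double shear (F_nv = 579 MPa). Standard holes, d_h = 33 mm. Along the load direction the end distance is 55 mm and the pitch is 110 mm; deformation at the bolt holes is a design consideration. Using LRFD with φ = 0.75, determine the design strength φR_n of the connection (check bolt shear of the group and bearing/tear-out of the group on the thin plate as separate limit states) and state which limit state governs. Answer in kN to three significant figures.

770 kN (bearing governs)

Bolt shear: A_b = π·30²/4 = 706.9 mm²; R_n = 579 × 706.9 × 3 × 2 / 1000 = 2456 kN → 0.75 × 2456 = 1840 kN.
Bearing (1.2 l_c t F_u ≤ 2.4 d t F_u): upper limit = 2.4·30·12·450 / 1000 = 388.8 kN.
  Edge l_c = 55 − 33/2 = 38.5 → r_n = 249.5 kN; interior l_c = 110 − 33 = 77 → r_n = 388.8 kN.
  R_n,bearing = 1·249.5 + 2·388.8 = 1027 kN → 0.75 × 1027 = 770 kN.
Bearing governs: 770 kN.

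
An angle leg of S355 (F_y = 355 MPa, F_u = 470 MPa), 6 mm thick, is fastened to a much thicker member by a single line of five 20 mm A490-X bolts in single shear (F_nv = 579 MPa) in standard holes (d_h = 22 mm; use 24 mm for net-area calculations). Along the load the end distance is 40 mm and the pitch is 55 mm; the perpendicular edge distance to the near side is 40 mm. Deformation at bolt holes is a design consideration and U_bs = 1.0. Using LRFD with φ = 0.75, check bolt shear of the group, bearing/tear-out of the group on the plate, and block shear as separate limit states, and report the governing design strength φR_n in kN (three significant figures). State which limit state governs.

Bolt shear: A_b = π·20²/4 = 314.2 mm²; R_n = 579 × 314.2 × 5 × 1 / 1000 = 909.5 kN → 0.75 × 909.5 = 682 kN.
Bearing: edge l_c = 29, r_n = 98.14 kN; interior l_c = 33, r_n = 111.7 kN; R_n = 98.14 + 4·111.7 = 544.8 kN → 409 kN.
Block shear: A_gv = 1560, A_nv = 912, A_nt = 168 mm²; R_n = min(0.6F_uA_nv, 0.6F_yA_gv) + U_bs·F_u·A_nt = 336.1 kN → 252 kN.
Block shear governs: 252 kN.

252 kN (block shear governs)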